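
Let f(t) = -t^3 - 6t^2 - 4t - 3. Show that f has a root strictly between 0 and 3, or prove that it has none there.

No such root exists.

f(0) = -3 and f(3) = -96, both negative, so a sign-change argument is unavailable; we show f keeps this sign on the whole interval.
The nonzero coefficients of f are all negative, so for t > 0 every term of f(t) is negative (the constant term -3 strictly so).
Therefore f(t) < 0 throughout (0, 3), and f has no zero there.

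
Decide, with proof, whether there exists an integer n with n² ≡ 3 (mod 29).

Apply Euler's criterion with the prime 29: 3 is a quadratic residue iff 3^14 ≡ 1 (mod 29), and a non-residue iff it is ≡ −1.
Repeated squaring mod 29: 3^2 = 9 ≡ 9; 3^4 ≡ 9² = 81 ≡ 23; 3^8 ≡ 23² = 529 ≡ 7.
Since 14 = 8 + 4 + 2, 3^14 ≡ 7 · 23 · 9; multiplying out mod 29: 7·23 = 161 ≡ 16, then 16·9 = 144 ≡ 28. Thus 3^14 ≡ 28 ≡ −1 (mod 29).
By Euler's criterion 3 is a quadratic non-residue mod 29: no n satisfies n² ≡ 3 (mod 29).

There is no such integer.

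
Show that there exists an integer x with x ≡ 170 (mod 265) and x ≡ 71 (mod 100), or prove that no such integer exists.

Reduce both congruences modulo 5, which divides 265 and 100: they say x ≡ 170 (mod 5) and x ≡ 71 (mod 5).
But 170 mod 5 = 0 while 71 mod 5 = 1, a contradiction.
Therefore no such x exists.

No, no such integer exists.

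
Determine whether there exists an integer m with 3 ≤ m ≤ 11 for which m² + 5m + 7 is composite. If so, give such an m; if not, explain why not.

At m = 5: 5² + 5·5 + 7 = 57 = 3·19, which is composite.

m = 5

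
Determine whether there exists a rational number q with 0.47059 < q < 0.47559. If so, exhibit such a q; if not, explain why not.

q = 9/19

Multiplying by 19: 19·0.47059 = 8.94121 and 19·0.47559 = 9.03621, so the integer 9 lies strictly between them.
So q = 9/19 works: it is a ratio of integers, and dividing 19·0.47059 < 9 < 19·0.47559 through by 19 gives 0.47059 < 9/19 < 0.47559.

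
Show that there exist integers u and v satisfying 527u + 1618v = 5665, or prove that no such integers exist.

527 and 1618 are coprime, so 527u + 1618v ranges over all of ℤ.
Dividing repeatedly: 1618 = 3·527 + 37, 527 = 14·37 + 9, 37 = 4·9 + 1, 9 = 9·1 + 0.
Unwinding: 1 = 37 − 4·9 = 37 − 4·(527 − 14·37) = −4·527 + 57·37 = −4·527 + 57·(1618 − 3·527) = 57·1618 − 175·527, i.e. 527·(-175) + 1618·57 = 1.
Scaling by 5665 gives the particular solution (u, v) = (-991375, 322905).
Shifting by a multiple of (1618, −527) keeps it a solution: u = -991375 + 613·1618 = 459, v = 322905 − 613·527 = -146.
Indeed 527·459 + 1618·(-146) = 241893 − 236228 = 5665.

u = 459, v = -146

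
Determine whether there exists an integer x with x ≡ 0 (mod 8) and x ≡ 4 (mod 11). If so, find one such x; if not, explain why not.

x = 48

Since 8 and 11 share no common factor, CRT says the pair of congruences has a solution (unique mod 88).
Write x = 0 + 8t and require 0 + 8t ≡ 4 (mod 11), i.e. 8t ≡ 4 (mod 11).
Invert 8 mod 11 by the Euclidean algorithm: 11 = 1·8 + 3, 8 = 2·3 + 2, 3 = 1·2 + 1, 2 = 2·1 + 0; back-substituting, 1 = 3 − 1·2 = 3 − (8 − 2·3) = −8 + 3·3 = −8 + 3·(11 − 1·8) = 3·11 − 4·8. Hence 8·(-4) ≡ 1, so 8⁻¹ ≡ -4 ≡ 7 (mod 11).
Multiplying by 7: t ≡ 7·4 = 28 ≡ 6 (mod 11).
With t = 6: x = 0 + 8·6 = 48.
Check: 48 mod 8 = 0, 48 mod 11 = 4. ✓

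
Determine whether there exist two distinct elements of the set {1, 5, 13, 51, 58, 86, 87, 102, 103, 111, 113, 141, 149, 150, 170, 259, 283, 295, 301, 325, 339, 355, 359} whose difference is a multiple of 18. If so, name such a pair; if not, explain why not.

Both 1 and 325 leave remainder 1 on division by 18; their difference 324 = 18·18 is a multiple of 18.

The pair (1, 325) works.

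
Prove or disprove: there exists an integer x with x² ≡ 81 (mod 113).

Take x = 9. Then 9² = 81, and since 0 ≤ 81 < 113 this is already reduced: 9² ≡ 81 (mod 113).

x = 9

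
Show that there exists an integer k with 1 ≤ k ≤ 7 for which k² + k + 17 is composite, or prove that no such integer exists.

There is no such integer k in that range.

The values for k = 1, 2, …, 7 are 19, 23, 29, 37, 47, 59, 73, and each of these is prime.
So no value in the range makes the expression composite.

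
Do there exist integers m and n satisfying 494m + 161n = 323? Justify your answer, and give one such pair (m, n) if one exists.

m = 44, n = -133

Since gcd(494, 161) = 1, every integer is an integer combination of 494 and 161.
Euclidean algorithm: 494 = 3·161 + 11, 161 = 14·11 + 7, 11 = 1·7 + 4, 7 = 1·4 + 3, 4 = 1·3 + 1, 3 = 3·1 + 0.
Unwinding: 1 = 4 − 1·3 = 4 − (7 − 1·4) = −7 + 2·4 = −7 + 2·(11 − 1·7) = 2·11 − 3·7 = 2·11 − 3·(161 − 14·11) = −3·161 + 44·11 = −3·161 + 44·(494 − 3·161) = 44·494 − 135·161, i.e. 494·44 + 161·(-135) = 1.
Multiplying through by 323: m = 44·323 = 14212, n = (-135)·323 = -43605 is a solution.
Subtracting 88·161 from m and adding 88·494 to n gives the tidier solution (44, -133).
Indeed 494·44 + 161·(-133) = 21736 − 21413 = 323.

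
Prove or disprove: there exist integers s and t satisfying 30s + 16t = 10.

s = 3, t = -5

Since gcd(30, 16) = 2 and 10 = 2·5, Bézout's identity guarantees a solution.
Dividing through by 2 reduces the equation to 15s + 8t = 5.
Run the Euclidean algorithm on 15 and 8: 15 = 1·8 + 7, 8 = 1·7 + 1, 7 = 7·1 + 0.
Working back up the chain: 1 = 8 − 1·7 = 8 − (15 − 1·8) = −15 + 2·8. So 15·(-1) + 8·2 = 1.
Scaling by 5 gives the particular solution (s, t) = (-5, 10).
Shifting by a multiple of (8, −15) keeps it a solution: s = -5 + 1·8 = 3, t = 10 − 1·15 = -5.
Indeed 30·3 + 16·(-5) = 90 − 80 = 10.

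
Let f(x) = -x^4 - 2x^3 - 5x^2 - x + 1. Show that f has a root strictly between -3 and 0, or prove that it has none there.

f(-3) = -68 and f(0) = 1, which have opposite signs.
Since f is a polynomial it is continuous on [-3, 0].
By the Intermediate Value Theorem, f takes the value 0 somewhere in the open interval.

Yes, f has a root in the interval.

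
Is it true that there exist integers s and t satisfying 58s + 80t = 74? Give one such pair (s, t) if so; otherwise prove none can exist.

s = 33, t = -23

Since gcd(58, 80) = 2 and 74 = 2·37, Bézout's identity guarantees a solution.
Dividing through by 2 reduces the equation to 29s + 40t = 37.
Euclidean algorithm: 40 = 1·29 + 11, 29 = 2·11 + 7, 11 = 1·7 + 4, 7 = 1·4 + 3, 4 = 1·3 + 1, 3 = 3·1 + 0.
Working back up the chain: 1 = 4 − 1·3 = 4 − (7 − 1·4) = −7 + 2·4 = −7 + 2·(11 − 1·7) = 2·11 − 3·7 = 2·11 − 3·(29 − 2·11) = −3·29 + 8·11 = −3·29 + 8·(40 − 1·29) = 8·40 − 11·29. So 29·(-11) + 40·8 = 1.
Scaling by 37 gives the particular solution (s, t) = (-407, 296).
The general solution is s = -407 + 40k, t = 296 − 29k; taking k = 11 gives the smaller pair s = 33, t = -23.
Check: 58·33 + 80·(-23) = 1914 − 1840 = 74. ✓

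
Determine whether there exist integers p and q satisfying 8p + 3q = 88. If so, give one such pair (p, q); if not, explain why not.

8 and 3 are coprime, so 8p + 3q ranges over all of ℤ.
Run the Euclidean algorithm on 8 and 3: 8 = 2·3 + 2, 3 = 1·2 + 1, 2 = 2·1 + 0.
Working back up the chain: 1 = 3 − 1·2 = 3 − (8 − 2·3) = −8 + 3·3. So 8·(-1) + 3·3 = 1.
Times 88: 8·(-88) + 3·264 = 88, so (-88, 264) solves it.
Shifting by a multiple of (3, −8) keeps it a solution: p = -88 + 30·3 = 2, q = 264 − 30·8 = 24.
Check: 8·2 + 3·24 = 16 + 72 = 88. ✓

p = 2, q = 24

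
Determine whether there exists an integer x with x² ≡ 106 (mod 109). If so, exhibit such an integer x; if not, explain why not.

Take x = 18. Then 18² = 324 = 2·109 + 106, so 18² ≡ 106 (mod 109).

x = 18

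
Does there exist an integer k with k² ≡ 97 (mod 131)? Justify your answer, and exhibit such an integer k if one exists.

No, no such integer exists.

131 is prime, so by Euler's criterion 97 is a square mod 131 iff 97^((131−1)/2) = 97^65 ≡ 1 (mod 131).
Squaring successively (mod 131): 97^2 = 9409 ≡ 108; 97^4 ≡ 108² = 11664 ≡ 5; 97^8 ≡ 5² = 25 ≡ 25; 97^16 ≡ 25² = 625 ≡ 101; 97^32 ≡ 101² = 10201 ≡ 114; 97^64 ≡ 114² = 12996 ≡ 27.
Since 65 = 64 + 1, 97^65 ≡ 27 · 97; multiplying out mod 131: 27·97 = 2619 ≡ 130. Thus 97^65 ≡ 130 ≡ −1 (mod 131).
By Euler's criterion 97 is a quadratic non-residue mod 131: no k satisfies k² ≡ 97 (mod 131).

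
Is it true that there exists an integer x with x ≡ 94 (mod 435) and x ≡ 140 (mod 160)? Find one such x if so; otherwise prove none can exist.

gcd(435, 160) = 5. If x ≡ 94 (mod 435) and x ≡ 140 (mod 160), then x ≡ 94 (mod 5) and x ≡ 140 (mod 5).
These are incompatible: 94 − 140 = -46 is not divisible by 5.
Hence the system has no solution.

No such integer exists.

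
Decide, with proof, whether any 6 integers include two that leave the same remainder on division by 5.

Partition the integers by their residue mod 5; there are 5 classes.
Since 6 > 5, two of the 6 integers must share a residue class by the pigeonhole principle; call them a and b.
That is, a and b leave the same remainder on division by 5, as claimed.

Yes.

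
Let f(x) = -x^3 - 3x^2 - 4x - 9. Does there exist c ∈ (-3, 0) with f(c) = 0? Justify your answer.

f(-3) = 3 and f(0) = -9, which have opposite signs.
f is continuous everywhere (it is a polynomial), in particular on [-3, 0].
So by the Intermediate Value Theorem there is a c strictly between -3 and 0 with f(c) = 0.

Yes, f has a root in the interval.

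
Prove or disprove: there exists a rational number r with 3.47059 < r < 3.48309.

r = 66/19

Scale by 19: the interval becomes (65.94121, 66.17871), which contains the integer 66.
Dividing back, 3.47059 < 66/19 < 3.48309, and 66/19 is rational.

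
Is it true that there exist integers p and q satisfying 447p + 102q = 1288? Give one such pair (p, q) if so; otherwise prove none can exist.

Any value of 447p + 102q is a multiple of gcd(447, 102) = 3.
But 1288 is not a multiple of 3 (it leaves remainder 1).
So the equation is unsolvable over ℤ.

No such integers exist.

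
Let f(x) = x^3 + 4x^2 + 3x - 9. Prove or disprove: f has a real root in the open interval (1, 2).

Yes, f has a root in the interval.

f(1) = -1 and f(2) = 21, which have opposite signs.
Since f is a polynomial it is continuous on [1, 2].
By the Intermediate Value Theorem, f takes the value 0 somewhere in the open interval.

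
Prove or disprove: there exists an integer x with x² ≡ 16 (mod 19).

Take x = 4. Then 4² = 16, and since 0 ≤ 16 < 19 this is already reduced: 4² ≡ 16 (mod 19).

x = 4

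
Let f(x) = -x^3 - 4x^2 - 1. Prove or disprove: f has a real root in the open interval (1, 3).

f has no root in that interval.

f(1) = -6 and f(3) = -64, both negative, so a sign-change argument is unavailable; we show f keeps this sign on the whole interval.
Shift to the endpoint 1: with x = 1 + u (0 < u < 2), one computes f(1 + u) = -u^3 - 7u^2 - 11u - 6.
The nonzero coefficients here are all negative, so for u > 0 every term is negative (or zero), and the constant term -6 is strictly negative.
So f is strictly negative on (1, 3); no root exists in the interval.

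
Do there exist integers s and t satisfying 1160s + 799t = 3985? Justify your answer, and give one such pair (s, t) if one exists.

1160 and 799 are coprime, so 1160s + 799t ranges over all of ℤ.
Euclidean algorithm: 1160 = 1·799 + 361, 799 = 2·361 + 77, 361 = 4·77 + 53, 77 = 1·53 + 24, 53 = 2·24 + 5, 24 = 4·5 + 4, 5 = 1·4 + 1, 4 = 4·1 + 0.
Unwinding: 1 = 5 − 1·4 = 5 − (24 − 4·5) = −24 + 5·5 = −24 + 5·(53 − 2·24) = 5·53 − 11·24 = 5·53 − 11·(77 − 1·53) = −11·77 + 16·53 = −11·77 + 16·(361 − 4·77) = 16·361 − 75·77 = 16·361 − 75·(799 − 2·361) = −75·799 + 166·361 = −75·799 + 166·(1160 − 1·799) = 166·1160 − 241·799, i.e. 1160·166 + 799·(-241) = 1.
Times 3985: 1160·661510 + 799·(-960385) = 3985, so (661510, -960385) solves it.
Subtracting 827·799 from s and adding 827·1160 to t gives the tidier solution (737, -1065).
Check: 1160·737 + 799·(-1065) = 854920 − 850935 = 3985. ✓

s = 737, t = -1065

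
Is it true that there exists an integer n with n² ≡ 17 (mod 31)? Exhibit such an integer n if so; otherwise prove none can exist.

31 is prime, so by Euler's criterion 17 is a square mod 31 iff 17^((31−1)/2) = 17^15 ≡ 1 (mod 31).
Squaring successively (mod 31): 17^2 = 289 ≡ 10; 17^4 ≡ 10² = 100 ≡ 7; 17^8 ≡ 7² = 49 ≡ 18.
Since 15 = 8 + 4 + 2 + 1, 17^15 ≡ 18 · 7 · 10 · 17; multiplying out mod 31: 18·7 = 126 ≡ 2, then 2·10 = 20 ≡ 20, then 20·17 = 340 ≡ 30. Thus 17^15 ≡ 30 ≡ −1 (mod 31).
The value −1 means 17 is a non-residue modulo 31, so n² ≡ 17 (mod 31) is impossible.

No such integer exists.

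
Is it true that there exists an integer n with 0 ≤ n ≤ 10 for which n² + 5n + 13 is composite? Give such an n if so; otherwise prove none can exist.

At n = 5: 5² + 5·5 + 13 = 63 = 3·21, which is composite.

n = 5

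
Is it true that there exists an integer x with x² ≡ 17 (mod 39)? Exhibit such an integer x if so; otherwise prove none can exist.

No such integer exists.

Work modulo the divisor 3 of 39. If x² ≡ 17 (mod 39) then x² ≡ 2 (mod 3).
Squares mod 3 repeat after x = 1 (as (−x)² = x²); for x = 0..1 they are 0, 1.
The set of squares mod 3 is therefore {0, 1}, which does not contain 2.
Hence no integer x has x² ≡ 17 (mod 39).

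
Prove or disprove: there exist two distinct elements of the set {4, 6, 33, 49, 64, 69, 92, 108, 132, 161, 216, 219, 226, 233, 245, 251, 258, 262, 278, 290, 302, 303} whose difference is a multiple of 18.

Both 6 and 132 leave remainder 6 on division by 18; their difference 126 = 7·18 is a multiple of 18.

6 and 132 are such a pair.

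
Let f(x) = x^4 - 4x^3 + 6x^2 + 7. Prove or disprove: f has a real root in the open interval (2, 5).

f(2) = 15 and f(5) = 282, both positive, so a sign-change argument is unavailable; we show f keeps this sign on the whole interval.
Shift to the endpoint 2: with x = 2 + u (0 < u < 3), one computes f(2 + u) = u^4 + 4u^3 + 6u^2 + 8u + 15.
All 5 nonzero coefficients of this polynomial in u are positive; hence for u > 0 the value is a sum of positive terms (the constant 15 among them).
Therefore f(x) > 0 throughout (2, 5), and f has no zero there.

f has no root in that interval.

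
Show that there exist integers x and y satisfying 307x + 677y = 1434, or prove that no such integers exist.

307 and 677 are coprime, so 307x + 677y ranges over all of ℤ.
Dividing repeatedly: 677 = 2·307 + 63, 307 = 4·63 + 55, 63 = 1·55 + 8, 55 = 6·8 + 7, 8 = 1·7 + 1, 7 = 7·1 + 0.
Working back up the chain: 1 = 8 − 1·7 = 8 − (55 − 6·8) = −55 + 7·8 = −55 + 7·(63 − 1·55) = 7·63 − 8·55 = 7·63 − 8·(307 − 4·63) = −8·307 + 39·63 = −8·307 + 39·(677 − 2·307) = 39·677 − 86·307. So 307·(-86) + 677·39 = 1.
Times 1434: 307·(-123324) + 677·55926 = 1434, so (-123324, 55926) solves it.
Adding 183·677 to x and subtracting 183·307 from y gives the tidier solution (567, -255).
Check: 307·567 + 677·(-255) = 174069 − 172635 = 1434. ✓

x = 567, y = -255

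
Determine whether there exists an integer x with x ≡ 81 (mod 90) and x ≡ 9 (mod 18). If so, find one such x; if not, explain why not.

Here gcd(90, 18) = 18, and both 81 and 9 leave remainder 9 mod 18, so the system is consistent.
The smallest candidate x = 81 works directly: 81 ≡ 9 (mod 18).
Verify: 81 = 0·90 + 81 and 81 = 4·18 + 9. ✓

x = 81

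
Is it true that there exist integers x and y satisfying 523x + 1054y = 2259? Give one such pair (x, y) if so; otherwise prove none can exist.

x = 621, y = -306

Since gcd(523, 1054) = 1, every integer is an integer combination of 523 and 1054.
Run the Euclidean algorithm on 1054 and 523: 1054 = 2·523 + 8, 523 = 65·8 + 3, 8 = 2·3 + 2, 3 = 1·2 + 1, 2 = 2·1 + 0.
Back-substituting, 1 = 3 − 1·2 = 3 − (8 − 2·3) = −8 + 3·3 = −8 + 3·(523 − 65·8) = 3·523 − 196·8 = 3·523 − 196·(1054 − 2·523) = −196·1054 + 395·523; that is, 523·395 + 1054·(-196) = 1.
Scaling by 2259 gives the particular solution (x, y) = (892305, -442764).
Shifting by a multiple of (1054, −523) keeps it a solution: x = 892305 − 846·1054 = 621, y = -442764 + 846·523 = -306.
Indeed 523·621 + 1054·(-306) = 324783 − 322524 = 2259.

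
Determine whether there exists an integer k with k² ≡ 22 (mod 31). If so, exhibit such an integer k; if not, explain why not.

Apply Euler's criterion with the prime 31: 22 is a quadratic residue iff 22^15 ≡ 1 (mod 31), and a non-residue iff it is ≡ −1.
Squaring successively (mod 31): 22^2 = 484 ≡ 19; 22^4 ≡ 19² = 361 ≡ 20; 22^8 ≡ 20² = 400 ≡ 28.
Since 15 = 8 + 4 + 2 + 1, 22^15 ≡ 28 · 20 · 19 · 22; multiplying out mod 31: 28·20 = 560 ≡ 2, then 2·19 = 38 ≡ 7, then 7·22 = 154 ≡ 30. Thus 22^15 ≡ 30 ≡ −1 (mod 31).
By Euler's criterion 22 is a quadratic non-residue mod 31: no k satisfies k² ≡ 22 (mod 31).

No, no such integer exists.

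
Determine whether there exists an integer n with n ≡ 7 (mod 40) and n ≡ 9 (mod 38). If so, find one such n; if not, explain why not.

gcd(40, 38) = 2. A simultaneous solution exists iff 7 ≡ 9 (mod 2); here 7 mod 2 = 1 = 9 mod 2, so it does.
The integers ≡ 7 (mod 40) are 7, 47, …; their remainders mod 38 are 7, 9, so n = 47 is the first that is ≡ 9 (mod 38).
Verify: 47 = 1·40 + 7 and 47 = 1·38 + 9. ✓

n = 47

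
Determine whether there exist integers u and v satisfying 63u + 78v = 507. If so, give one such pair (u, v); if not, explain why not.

gcd(63, 78) = 3, and 3 divides 507, so integer solutions exist.
Dividing through by 3 reduces the equation to 21u + 26v = 169.
Euclidean algorithm: 26 = 1·21 + 5, 21 = 4·5 + 1, 5 = 5·1 + 0.
Back-substituting, 1 = 21 − 4·5 = 21 − 4·(26 − 1·21) = −4·26 + 5·21; that is, 21·5 + 26·(-4) = 1.
Scaling by 169 gives the particular solution (u, v) = (845, -676).
Subtracting 32·26 from u and adding 32·21 to v gives the tidier solution (13, -4).
Check: 63·13 + 78·(-4) = 819 − 312 = 507. ✓

u = 13, v = -4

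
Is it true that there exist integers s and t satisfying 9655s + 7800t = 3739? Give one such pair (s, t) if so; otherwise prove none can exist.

No, no such integers exist.

gcd(9655, 7800) = 5, so every integer of the form 9655s + 7800t is a multiple of 5.
But 3739 is not a multiple of 5 (it leaves remainder 4).
So the equation is unsolvable over ℤ.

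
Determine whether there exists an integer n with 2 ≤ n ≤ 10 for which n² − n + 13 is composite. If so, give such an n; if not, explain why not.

n = 4

At n = 4: 4² − 4 + 13 = 25 = 5·5, which is composite.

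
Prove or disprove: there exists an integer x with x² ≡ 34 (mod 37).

x = 16

Take x = 16. Then 16² = 256 = 6·37 + 34, so 16² ≡ 34 (mod 37).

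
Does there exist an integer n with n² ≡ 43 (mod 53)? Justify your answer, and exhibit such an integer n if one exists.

Take n = 34. Then 34² = 1156 = 21·53 + 43, so 34² ≡ 43 (mod 53).

n = 34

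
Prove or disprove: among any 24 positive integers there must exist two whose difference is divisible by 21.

True.

Each integer lies in one of the 21 residue classes modulo 21.
Placing 24 integers into 21 classes, some class receives at least two — say a and b.
Their difference a − b is then a multiple of 21.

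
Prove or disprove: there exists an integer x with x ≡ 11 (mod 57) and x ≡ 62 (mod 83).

x = 809

gcd(57, 83) = 1, so the Chinese Remainder Theorem guarantees exactly one residue class mod 4731 satisfying both.
Write x = 11 + 57t and require 11 + 57t ≡ 62 (mod 83), i.e. 57t ≡ 51 (mod 83).
Invert 57 mod 83 by the Euclidean algorithm: 83 = 1·57 + 26, 57 = 2·26 + 5, 26 = 5·5 + 1, 5 = 5·1 + 0; back-substituting, 1 = 26 − 5·5 = 26 − 5·(57 − 2·26) = −5·57 + 11·26 = −5·57 + 11·(83 − 1·57) = 11·83 − 16·57. Hence 57·(-16) ≡ 1, so 57⁻¹ ≡ -16 ≡ 67 (mod 83).
Therefore t ≡ 67·51 = 3417 ≡ 14 (mod 83).
With t = 14: x = 11 + 57·14 = 809.
Check: 809 mod 57 = 11, 809 mod 83 = 62. ✓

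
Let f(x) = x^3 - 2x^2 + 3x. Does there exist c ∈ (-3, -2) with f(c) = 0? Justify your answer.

f(-3) = -54 and f(-2) = -22, both negative.
The derivative f'(x) = 3x^2 - 4x + 3 is a quadratic with discriminant (-4)² − 4·3·3 = -20 < 0; it never vanishes, so it is always positive (sign of the leading coefficient).
So f is strictly increasing; between -3 and -2 its values lie between f(-3) = -54 and f(-2) = -22, all negative. Therefore f has no root in (-3, -2).

No.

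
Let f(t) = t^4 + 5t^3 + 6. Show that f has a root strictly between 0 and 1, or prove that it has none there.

No such root exists.

f(0) = 6 and f(1) = 12, both positive, so a sign-change argument is unavailable; we show f keeps this sign on the whole interval.
Every nonzero coefficient of f(t) = t^4 + 5t^3 + 6 is positive; for t > 0 each term then has that sign, and the constant term 6 is strictly positive.
So f is strictly positive on (0, 1); no root exists in the interval.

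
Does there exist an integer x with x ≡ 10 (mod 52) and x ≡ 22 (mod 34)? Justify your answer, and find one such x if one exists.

x = 634

Here gcd(52, 34) = 2, and both 10 and 22 leave remainder 0 mod 2, so the system is consistent.
Write x = 10 + 52t. Then 52t ≡ 22 − 10 ≡ 12 (mod 34); dividing through by 2 gives 26t ≡ 6 (mod 17).
26 ≡ 9 (mod 17), so this reads 9t ≡ 6 (mod 17). Note 9·2 = 18 ≡ 1 (mod 17) (as 18 − 1 = 1·17), so 9⁻¹ ≡ 2.
Multiplying by 2: t ≡ 2·6 = 12 (mod 17).
Then x = 10 + 52·12 = 634.
Indeed 634 ≡ 10 (mod 52) and 634 ≡ 22 (mod 34).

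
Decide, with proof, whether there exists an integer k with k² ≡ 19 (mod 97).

No such integer exists.

97 is prime, so by Euler's criterion 19 is a square mod 97 iff 19^((97−1)/2) = 19^48 ≡ 1 (mod 97).
Repeated squaring mod 97: 19^2 = 361 ≡ 70; 19^4 ≡ 70² = 4900 ≡ 50; 19^8 ≡ 50² = 2500 ≡ 75; 19^16 ≡ 75² = 5625 ≡ 96; 19^32 ≡ 96² = 9216 ≡ 1.
Since 48 = 32 + 16, 19^48 ≡ 1 · 96; multiplying out mod 97: 1·96 = 96 ≡ 96. Thus 19^48 ≡ 96 ≡ −1 (mod 97).
The value −1 means 19 is a non-residue modulo 97, so k² ≡ 19 (mod 97) is impossible.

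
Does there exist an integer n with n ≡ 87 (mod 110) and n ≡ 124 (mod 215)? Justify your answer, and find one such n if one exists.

gcd(110, 215) = 5. If n ≡ 87 (mod 110) and n ≡ 124 (mod 215), then n ≡ 87 (mod 5) and n ≡ 124 (mod 5).
These are incompatible: 87 − 124 = -37 is not divisible by 5.
Therefore no such n exists.

There is no such integer.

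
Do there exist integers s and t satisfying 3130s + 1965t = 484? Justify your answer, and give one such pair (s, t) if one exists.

No such integers exist.

Both 3130 and 1965 are divisible by gcd(3130, 1965) = 5, hence so is any combination 3130s + 1965t.
But 484 = 5·96 + 4, so 5 ∤ 484.
Therefore 3130s + 1965t = 484 has no solution in integers.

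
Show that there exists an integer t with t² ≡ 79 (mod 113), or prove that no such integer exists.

There is no such integer.

Apply Euler's criterion with the prime 113: 79 is a quadratic residue iff 79^56 ≡ 1 (mod 113), and a non-residue iff it is ≡ −1.
Repeated squaring mod 113: 79^2 = 6241 ≡ 26; 79^4 ≡ 26² = 676 ≡ 111; 79^8 ≡ 111² = 12321 ≡ 4; 79^16 ≡ 4² = 16 ≡ 16; 79^32 ≡ 16² = 256 ≡ 30.
Since 56 = 32 + 16 + 8, 79^56 ≡ 30 · 16 · 4; multiplying out mod 113: 30·16 = 480 ≡ 28, then 28·4 = 112 ≡ 112. Thus 79^56 ≡ 112 ≡ −1 (mod 113).
The value −1 means 79 is a non-residue modulo 113, so t² ≡ 79 (mod 113) is impossible.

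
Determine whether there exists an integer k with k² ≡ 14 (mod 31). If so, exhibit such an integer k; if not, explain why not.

k = 18

Take k = 18. Then 18² = 324 = 10·31 + 14, so 18² ≡ 14 (mod 31).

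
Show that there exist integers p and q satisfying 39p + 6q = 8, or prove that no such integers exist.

There are no such integers.

Both 39 and 6 are divisible by gcd(39, 6) = 3, hence so is any combination 39p + 6q.
But 8 is not a multiple of 3 (it leaves remainder 2).
Hence no integers p, q satisfy the equation.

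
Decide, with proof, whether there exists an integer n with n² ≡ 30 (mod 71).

n = 32 works: 32² = 1024, and 1024 − 30 = 994 = 14·71.

n = 32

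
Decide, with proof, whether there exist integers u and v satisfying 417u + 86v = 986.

u = 30, v = -134

Since gcd(417, 86) = 1, every integer is an integer combination of 417 and 86.
Run the Euclidean algorithm on 417 and 86: 417 = 4·86 + 73, 86 = 1·73 + 13, 73 = 5·13 + 8, 13 = 1·8 + 5, 8 = 1·5 + 3, 5 = 1·3 + 2, 3 = 1·2 + 1, 2 = 2·1 + 0.
Working back up the chain: 1 = 3 − 1·2 = 3 − (5 − 1·3) = −5 + 2·3 = −5 + 2·(8 − 1·5) = 2·8 − 3·5 = 2·8 − 3·(13 − 1·8) = −3·13 + 5·8 = −3·13 + 5·(73 − 5·13) = 5·73 − 28·13 = 5·73 − 28·(86 − 1·73) = −28·86 + 33·73 = −28·86 + 33·(417 − 4·86) = 33·417 − 160·86. So 417·33 + 86·(-160) = 1.
Times 986: 417·32538 + 86·(-157760) = 986, so (32538, -157760) solves it.
Subtracting 378·86 from u and adding 378·417 to v gives the tidier solution (30, -134).
Check: 417·30 + 86·(-134) = 12510 − 11524 = 986. ✓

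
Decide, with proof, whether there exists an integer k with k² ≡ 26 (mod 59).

k = 12

k = 12 works: 12² = 144, and 144 − 26 = 118 = 2·59.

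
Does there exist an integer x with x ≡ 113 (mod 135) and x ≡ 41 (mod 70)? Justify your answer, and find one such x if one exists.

Reduce both congruences modulo 5, which divides 135 and 70: they say x ≡ 113 (mod 5) and x ≡ 41 (mod 5).
These are incompatible: 113 − 41 = 72 is not divisible by 5.
Therefore no such x exists.

There is no such integer.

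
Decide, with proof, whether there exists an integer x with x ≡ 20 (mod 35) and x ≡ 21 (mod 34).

x = 55

gcd(35, 34) = 1, so the Chinese Remainder Theorem guarantees exactly one residue class mod 1190 satisfying both.
Write x = 20 + 35t and require 20 + 35t ≡ 21 (mod 34), i.e. 35t ≡ 1 (mod 34).
35 ≡ 1 (mod 34), so this reads 1t ≡ 1 (mod 34). So t ≡ 1 (mod 34).
With t = 1: x = 20 + 35·1 = 55.
Indeed 55 ≡ 20 (mod 35) and 55 ≡ 21 (mod 34).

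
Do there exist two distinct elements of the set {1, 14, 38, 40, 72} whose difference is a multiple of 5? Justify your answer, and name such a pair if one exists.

Residues mod 5: 1↦1, 14↦4, 38↦3, 40↦0, 72↦2.
These 5 residues are pairwise different, hence no difference of two elements is divisible by 5.

No, no such pair exists.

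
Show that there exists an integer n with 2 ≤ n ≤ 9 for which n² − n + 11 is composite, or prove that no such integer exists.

No, no such integer n in that range exists.

The values for n = 2, 3, …, 9 are 13, 17, 23, 31, 41, 53, 67, 83, and each of these is prime.
So no value in the range makes the expression composite.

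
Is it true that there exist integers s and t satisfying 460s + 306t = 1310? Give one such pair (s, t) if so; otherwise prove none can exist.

s = 86, t = -125

Every value of 460s + 306t is a multiple of gcd(460, 306) = 2; since 2 ∣ 1310, solutions exist.
Dividing through by 2 reduces the equation to 230s + 153t = 655.
Euclidean algorithm: 230 = 1·153 + 77, 153 = 1·77 + 76, 77 = 1·76 + 1, 76 = 76·1 + 0.
Unwinding: 1 = 77 − 1·76 = 77 − (153 − 1·77) = −153 + 2·77 = −153 + 2·(230 − 1·153) = 2·230 − 3·153, i.e. 230·2 + 153·(-3) = 1.
Multiplying through by 655: s = 2·655 = 1310, t = (-3)·655 = -1965 is a solution.
The general solution is s = 1310 + 153k, t = -1965 − 230k; taking k = -8 gives the smaller pair s = 86, t = -125.
Check: 460·86 + 306·(-125) = 39560 − 38250 = 1310. ✓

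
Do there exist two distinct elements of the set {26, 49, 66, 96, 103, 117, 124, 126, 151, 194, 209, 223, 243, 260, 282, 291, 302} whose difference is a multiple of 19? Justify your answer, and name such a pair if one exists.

Reduce each element modulo 19: 26↦7, 49↦11, 66↦9, 96↦1, 103↦8, 117↦3, 124↦10, 126↦12, 151↦18, 194↦4, 209↦0, 223↦14, 243↦15, 260↦13, 282↦16, 291↦6, 302↦17.
These 17 residues are pairwise different, hence no difference of two elements is divisible by 19.

No, no such pair exists.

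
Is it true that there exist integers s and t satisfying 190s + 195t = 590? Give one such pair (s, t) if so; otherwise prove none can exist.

Since gcd(190, 195) = 5 and 590 = 5·118, Bézout's identity guarantees a solution.
Dividing through by 5 reduces the equation to 38s + 39t = 118.
Euclidean algorithm: 39 = 1·38 + 1, 38 = 38·1 + 0.
Back-substituting, 1 = 39 − 1·38; that is, 38·(-1) + 39·1 = 1.
Times 118: 38·(-118) + 39·118 = 118, so (-118, 118) solves it.
Shifting by a multiple of (39, −38) keeps it a solution: s = -118 + 4·39 = 38, t = 118 − 4·38 = -34.
Check: 190·38 + 195·(-34) = 7220 − 6630 = 590. ✓

s = 38, t = -34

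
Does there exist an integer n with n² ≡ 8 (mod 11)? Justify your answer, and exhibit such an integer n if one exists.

There is no such integer.

Squares mod 11 repeat after n = 5 (as (−n)² = n²); for n = 0..5 they are 0, 1, 4, 9, 5, 3.
The set of squares mod 11 is therefore {0, 1, 3, 4, 5, 9}, which does not contain 8.
Hence no integer n has n² ≡ 8 (mod 11).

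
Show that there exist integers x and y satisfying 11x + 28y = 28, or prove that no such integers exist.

Since gcd(11, 28) = 1, every integer is an integer combination of 11 and 28.
Euclidean algorithm: 28 = 2·11 + 6, 11 = 1·6 + 5, 6 = 1·5 + 1, 5 = 5·1 + 0.
Unwinding: 1 = 6 − 1·5 = 6 − (11 − 1·6) = −11 + 2·6 = −11 + 2·(28 − 2·11) = 2·28 − 5·11, i.e. 11·(-5) + 28·2 = 1.
Multiplying through by 28: x = (-5)·28 = -140, y = 2·28 = 56 is a solution.
Shifting by a multiple of (28, −11) keeps it a solution: x = -140 + 5·28 = 0, y = 56 − 5·11 = 1.
Indeed 11·0 + 28·1 = 0 + 28 = 28.

x = 0, y = 1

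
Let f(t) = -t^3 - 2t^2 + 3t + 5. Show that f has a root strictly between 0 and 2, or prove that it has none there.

Such a root exists.

f(0) = 5 and f(2) = -5, which have opposite signs.
Since f is a polynomial it is continuous on [0, 2].
By the Intermediate Value Theorem, f takes the value 0 somewhere in the open interval.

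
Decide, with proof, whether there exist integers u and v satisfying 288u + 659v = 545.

u = 233, v = -101

288 and 659 are coprime, so 288u + 659v ranges over all of ℤ.
Euclidean algorithm: 659 = 2·288 + 83, 288 = 3·83 + 39, 83 = 2·39 + 5, 39 = 7·5 + 4, 5 = 1·4 + 1, 4 = 4·1 + 0.
Unwinding: 1 = 5 − 1·4 = 5 − (39 − 7·5) = −39 + 8·5 = −39 + 8·(83 − 2·39) = 8·83 − 17·39 = 8·83 − 17·(288 − 3·83) = −17·288 + 59·83 = −17·288 + 59·(659 − 2·288) = 59·659 − 135·288, i.e. 288·(-135) + 659·59 = 1.
Multiplying through by 545: u = (-135)·545 = -73575, v = 59·545 = 32155 is a solution.
The general solution is u = -73575 + 659k, v = 32155 − 288k; taking k = 112 gives the smaller pair u = 233, v = -101.
Check: 288·233 + 659·(-101) = 67104 − 66559 = 545. ✓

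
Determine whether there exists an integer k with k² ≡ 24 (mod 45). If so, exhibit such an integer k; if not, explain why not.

Reduce modulo 9, which divides 45: we would need k² ≡ 6 (mod 9).
Computing k² mod 9 for k = 0, 1, …, 4 (enough, by the symmetry k ↦ 9 − k) gives 0, 1, 4, 0, 7.
So the quadratic residues mod 9 are {0, 1, 4, 7}, and 6 is not among them.
Hence no integer k has k² ≡ 24 (mod 45).

No such integer exists.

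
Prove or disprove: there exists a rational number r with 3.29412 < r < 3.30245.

r = 33/10

Multiplying by 10: 10·3.29412 = 32.94120 and 10·3.30245 = 33.02450, so the integer 33 lies strictly between them.
So r = 33/10 works: it is a ratio of integers, and dividing 10·3.29412 < 33 < 10·3.30245 through by 10 gives 3.29412 < 33/10 < 3.30245.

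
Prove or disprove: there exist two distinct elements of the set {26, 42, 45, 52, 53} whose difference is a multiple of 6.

Two integers differ by a multiple of 6 exactly when they have the same residue mod 6. The residues are 26↦2, 42↦0, 45↦3, 52↦4, 53↦5.
No residue repeats among the 5 elements, so no pair has difference ≡ 0 (mod 6).

There is no such pair.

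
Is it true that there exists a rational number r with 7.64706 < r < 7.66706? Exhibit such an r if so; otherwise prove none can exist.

Look for a denominator N such that an integer falls strictly between N·7.64706 and N·7.66706. N = 3 works: 3·7.64706 = 22.94118 < 23 < 23.00118 = 3·7.66706.
So r = 23/3 works: it is a ratio of integers, and dividing 3·7.64706 < 23 < 3·7.66706 through by 3 gives 7.64706 < 23/3 < 7.66706.

r = 23/3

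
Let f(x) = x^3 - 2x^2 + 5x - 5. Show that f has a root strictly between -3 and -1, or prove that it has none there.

f has no root in that interval.

Evaluate at the endpoints: f(-3) = -65, f(-1) = -13 — same sign (negative).
The derivative f'(x) = 3x^2 - 4x + 5 is a quadratic with discriminant (-4)² − 4·3·5 = -44 < 0; it never vanishes, so it is always positive (sign of the leading coefficient).
Hence f is strictly increasing on ℝ, and in particular on [-3, -1]. A strictly monotone function with same-sign endpoint values stays negative on the whole interval, so f has no zero in (-3, -1).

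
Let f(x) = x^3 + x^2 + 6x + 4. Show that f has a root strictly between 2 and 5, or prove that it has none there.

No such root exists.

f(2) = 28 and f(5) = 184, both positive.
The derivative f'(x) = 3x^2 + 2x + 6 is a quadratic with discriminant 2² − 4·3·6 = -68 < 0; it never vanishes, so it is always positive (sign of the leading coefficient).
So f is strictly increasing; between 2 and 5 its values lie between f(2) = 28 and f(5) = 184, all positive. Therefore f has no root in (2, 5).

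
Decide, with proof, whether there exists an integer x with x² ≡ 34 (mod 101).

101 is prime, so by Euler's criterion 34 is a square mod 101 iff 34^((101−1)/2) = 34^50 ≡ 1 (mod 101).
Squaring successively (mod 101): 34^2 = 1156 ≡ 45; 34^4 ≡ 45² = 2025 ≡ 5; 34^8 ≡ 5² = 25 ≡ 25; 34^16 ≡ 25² = 625 ≡ 19; 34^32 ≡ 19² = 361 ≡ 58.
Since 50 = 32 + 16 + 2, 34^50 ≡ 58 · 19 · 45; multiplying out mod 101: 58·19 = 1102 ≡ 92, then 92·45 = 4140 ≡ 100. Thus 34^50 ≡ 100 ≡ −1 (mod 101).
The value −1 means 34 is a non-residue modulo 101, so x² ≡ 34 (mod 101) is impossible.

No such integer exists.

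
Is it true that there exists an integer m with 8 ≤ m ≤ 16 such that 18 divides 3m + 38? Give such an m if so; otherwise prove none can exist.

No such integer m in that range exists.

At m = 8, 3·8 + 38 = 62 ≡ 8 (mod 18), and each step in m adds 3, giving residues 8, 11, 14, 17, 2, 5, 8, 11, 14 for m = 8, 9, …, 16.
None is 0, so 18 never divides 3m + 38 on this range.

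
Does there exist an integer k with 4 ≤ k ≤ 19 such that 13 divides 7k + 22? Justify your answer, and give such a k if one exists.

k = 8

Scanning upward from k = 4 gives 50, 57, 64, 71, none divisible by 13. At k = 8 we get 7·8 + 22 = 78, and 78 = 13·6.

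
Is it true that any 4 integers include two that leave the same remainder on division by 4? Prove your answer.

Take the 4 consecutive integers 6, 7, 8, 9: their residues mod 4 are all distinct because 4 ≤ 4.
So no two of them leave the same remainder on division by 4; the claim fails for this set.

No, the set {6, 7, 8, 9} is a counterexample.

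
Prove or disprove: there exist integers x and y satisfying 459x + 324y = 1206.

No such integers exist.

gcd(459, 324) = 27, so every integer of the form 459x + 324y is a multiple of 27.
But 1206 is not a multiple of 27 (it leaves remainder 18).
Hence no integers x, y satisfy the equation.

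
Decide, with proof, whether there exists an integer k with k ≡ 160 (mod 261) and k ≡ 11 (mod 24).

Reduce both congruences modulo 3, which divides 261 and 24: they say k ≡ 160 (mod 3) and k ≡ 11 (mod 3).
But 160 mod 3 = 1 while 11 mod 3 = 2, a contradiction.
So no integer satisfies both congruences.

No such integer exists.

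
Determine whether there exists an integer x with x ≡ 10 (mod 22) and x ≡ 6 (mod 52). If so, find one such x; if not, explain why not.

x = 318

gcd(22, 52) = 2. A simultaneous solution exists iff 10 ≡ 6 (mod 2); here 10 mod 2 = 0 = 6 mod 2, so it does.
Put x = 10 + 22t, so we need 22t ≡ 48 (mod 52), equivalently (divide by 2) 11t ≡ 24 (mod 26).
Since 11·19 = 209 = 8·26 + 1, the inverse of 11 mod 26 is 19.
Multiplying by 19: t ≡ 19·24 = 456 ≡ 14 (mod 26).
Then x = 10 + 22·14 = 318.
Verify: 318 = 14·22 + 10 and 318 = 6·52 + 6. ✓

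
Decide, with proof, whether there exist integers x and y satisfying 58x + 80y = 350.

Every value of 58x + 80y is a multiple of gcd(58, 80) = 2; since 2 ∣ 350, solutions exist.
Dividing through by 2 reduces the equation to 29x + 40y = 175.
Dividing repeatedly: 40 = 1·29 + 11, 29 = 2·11 + 7, 11 = 1·7 + 4, 7 = 1·4 + 3, 4 = 1·3 + 1, 3 = 3·1 + 0.
Working back up the chain: 1 = 4 − 1·3 = 4 − (7 − 1·4) = −7 + 2·4 = −7 + 2·(11 − 1·7) = 2·11 − 3·7 = 2·11 − 3·(29 − 2·11) = −3·29 + 8·11 = −3·29 + 8·(40 − 1·29) = 8·40 − 11·29. So 29·(-11) + 40·8 = 1.
Scaling by 175 gives the particular solution (x, y) = (-1925, 1400).
Shifting by a multiple of (40, −29) keeps it a solution: x = -1925 + 49·40 = 35, y = 1400 − 49·29 = -21.
Check: 58·35 + 80·(-21) = 2030 − 1680 = 350. ✓

x = 35, y = -21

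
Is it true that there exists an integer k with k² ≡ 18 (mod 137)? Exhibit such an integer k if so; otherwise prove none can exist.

Take k = 93. Then 93² = 8649 = 63·137 + 18, so 93² ≡ 18 (mod 137).

k = 93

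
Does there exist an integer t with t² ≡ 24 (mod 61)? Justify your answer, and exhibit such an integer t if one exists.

61 is prime, so by Euler's criterion 24 is a square mod 61 iff 24^((61−1)/2) = 24^30 ≡ 1 (mod 61).
Squaring successively (mod 61): 24^2 = 576 ≡ 27; 24^4 ≡ 27² = 729 ≡ 58; 24^8 ≡ 58² = 3364 ≡ 9; 24^16 ≡ 9² = 81 ≡ 20.
Since 30 = 16 + 8 + 4 + 2, 24^30 ≡ 20 · 9 · 58 · 27; multiplying out mod 61: 20·9 = 180 ≡ 58, then 58·58 = 3364 ≡ 9, then 9·27 = 243 ≡ 60. Thus 24^30 ≡ 60 ≡ −1 (mod 61).
By Euler's criterion 24 is a quadratic non-residue mod 61: no t satisfies t² ≡ 24 (mod 61).

There is no such integer.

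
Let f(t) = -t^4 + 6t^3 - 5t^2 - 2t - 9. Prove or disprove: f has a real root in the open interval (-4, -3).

f has no root in that interval.

f(-4) = -721 and f(-3) = -291, both negative, so a sign-change argument is unavailable; we show f keeps this sign on the whole interval.
Substitute t = -3 − u, where 0 < u < 1 on the interval. Expanding, f(-3 − u) = -u^4 - 18u^3 - 113u^2 - 298u - 291.
All 5 nonzero coefficients of this polynomial in u are negative; hence for u > 0 the value is a sum of negative terms (the constant -291 among them).
So f is strictly negative on (-4, -3); no root exists in the interval.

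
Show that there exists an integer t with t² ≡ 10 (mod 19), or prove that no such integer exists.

No such integer exists.

Since (19 − t)² ≡ t² (mod 19), it suffices to square t = 0, 1, …, 9: the residues are 0, 1, 4, 9, 16, 6, 17, 11, 7, 5.
The set of squares mod 19 is therefore {0, 1, 4, 5, 6, 7, 9, 11, 16, 17}, which does not contain 10.
Therefore t² ≡ 10 (mod 19) has no solution.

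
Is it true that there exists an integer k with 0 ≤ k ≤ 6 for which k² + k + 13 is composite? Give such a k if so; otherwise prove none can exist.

At k = 4: 4² + 4 + 13 = 33 = 3·11, which is composite.

k = 4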